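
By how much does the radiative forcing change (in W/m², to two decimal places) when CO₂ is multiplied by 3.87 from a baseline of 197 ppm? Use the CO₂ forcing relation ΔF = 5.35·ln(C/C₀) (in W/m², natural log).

ΔF = 5.35 × ln(3.87) = 5.35 × 1.35325 = 7.2399 W/m².

ΔF = 7.24 W/m²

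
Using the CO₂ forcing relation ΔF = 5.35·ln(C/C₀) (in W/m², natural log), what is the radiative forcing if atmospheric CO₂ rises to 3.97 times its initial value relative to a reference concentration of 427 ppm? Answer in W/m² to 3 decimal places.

Because the forcing depends only on the ratio C/C₀, the initial concentration does not enter.
ΔF = 5.35 × ln(3.97) = 5.35 × 1.37877 = 7.3764 W/m².

ΔF = 7.376 W/m²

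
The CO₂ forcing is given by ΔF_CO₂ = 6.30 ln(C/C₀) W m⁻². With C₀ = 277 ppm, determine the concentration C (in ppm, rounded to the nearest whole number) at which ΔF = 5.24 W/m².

C ≈ 636 ppm

Set 6.30 ln(C/277) = 5.24, so ln(C/277) = 5.24/6.30 = 0.83175.
Then C/277 = e^0.83175 = 2.29734, giving C = 277 × 2.29734 = 636.36 ppm.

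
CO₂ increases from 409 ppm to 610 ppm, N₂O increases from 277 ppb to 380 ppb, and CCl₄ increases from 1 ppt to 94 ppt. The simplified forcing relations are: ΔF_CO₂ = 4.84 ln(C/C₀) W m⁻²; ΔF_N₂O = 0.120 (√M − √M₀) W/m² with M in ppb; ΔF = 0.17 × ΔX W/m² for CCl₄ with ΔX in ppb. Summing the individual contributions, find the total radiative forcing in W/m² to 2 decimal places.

CO₂: 4.84 × ln(610/409) = 4.84 × ln(1.49144) = 4.84 × 0.39974 = 1.9347 W/m².
N₂O: 0.120 × (√380 − √277) = 0.120 × (19.4936 − 16.6433) = 0.120 × 2.8503 = 0.3420 W/m².
CCl₄: Δ = 94 − 1 = 93 ppt = 0.093 ppb; ΔF = 0.17 × 0.093 = 0.0158 W/m².
Total ΔF = 1.9347 + 0.3420 + 0.0158 = 2.2925 W/m².

ΔF = 2.29 W/m²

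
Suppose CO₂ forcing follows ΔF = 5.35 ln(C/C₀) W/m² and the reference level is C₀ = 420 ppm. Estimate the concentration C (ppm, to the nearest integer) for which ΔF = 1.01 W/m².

C ≈ 507 ppm

Set 5.35 ln(C/420) = 1.01, so ln(C/420) = 1.01/5.35 = 0.18879.
Then C/420 = e^0.18879 = 1.20779, giving C = 420 × 1.20779 = 507.27 ppm.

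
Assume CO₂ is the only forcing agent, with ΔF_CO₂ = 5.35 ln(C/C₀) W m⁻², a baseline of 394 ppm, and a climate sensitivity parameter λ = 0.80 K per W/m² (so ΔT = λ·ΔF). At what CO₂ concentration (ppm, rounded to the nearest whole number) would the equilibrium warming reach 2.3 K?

Required forcing: ΔF = ΔT/λ = 2.3/0.80 = 2.8750 W/m².
Then ln(C/394) = ΔF/5.35 = 2.8750/5.35 = 0.53738.
So C = 394 × e^0.53738 = 394 × 1.71152 = 674.34 ppm.

C ≈ 674 ppm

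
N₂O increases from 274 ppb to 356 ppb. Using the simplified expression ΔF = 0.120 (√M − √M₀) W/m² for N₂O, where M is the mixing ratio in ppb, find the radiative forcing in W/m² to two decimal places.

N₂O: 0.120 × (√356 − √274) = 0.120 × (18.8680 − 16.5529) = 0.120 × 2.3151 = 0.2778 W/m².

ΔF = 0.28 W/m²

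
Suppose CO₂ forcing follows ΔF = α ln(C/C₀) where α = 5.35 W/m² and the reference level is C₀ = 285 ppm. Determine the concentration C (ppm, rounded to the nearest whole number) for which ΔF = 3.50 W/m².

C ≈ 548 ppm

Set 5.35 ln(C/285) = 3.50, so ln(C/285) = 3.50/5.35 = 0.65421.
Then C/285 = e^0.65421 = 1.92362, giving C = 285 × 1.92362 = 548.23 ppm.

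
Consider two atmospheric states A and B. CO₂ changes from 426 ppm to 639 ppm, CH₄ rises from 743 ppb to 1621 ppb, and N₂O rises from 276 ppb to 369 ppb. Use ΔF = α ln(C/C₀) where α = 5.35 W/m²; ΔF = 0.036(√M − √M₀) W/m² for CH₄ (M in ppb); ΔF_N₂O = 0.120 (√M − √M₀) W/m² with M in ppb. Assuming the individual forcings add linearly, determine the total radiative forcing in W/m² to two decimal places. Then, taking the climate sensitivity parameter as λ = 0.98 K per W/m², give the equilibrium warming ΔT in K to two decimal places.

ΔF = 2.95 W/m²; ΔT = 2.89 K

CO₂: 5.35 × ln(639/426) = 5.35 × ln(1.50000) = 5.35 × 0.40547 = 2.1693 W/m².
CH₄: 0.036 × (√1621 − √743) = 0.036 × (40.2616 − 27.2580) = 0.036 × 13.0036 = 0.4681 W/m².
N₂O: 0.120 × (√369 − √276) = 0.120 × (19.2094 − 16.6132) = 0.120 × 2.5962 = 0.3115 W/m².
Total ΔF = 2.1693 + 0.4681 + 0.3115 = 2.9489 W/m².
ΔT = λ ΔF = 0.98 × 2.95 = 2.8910 K.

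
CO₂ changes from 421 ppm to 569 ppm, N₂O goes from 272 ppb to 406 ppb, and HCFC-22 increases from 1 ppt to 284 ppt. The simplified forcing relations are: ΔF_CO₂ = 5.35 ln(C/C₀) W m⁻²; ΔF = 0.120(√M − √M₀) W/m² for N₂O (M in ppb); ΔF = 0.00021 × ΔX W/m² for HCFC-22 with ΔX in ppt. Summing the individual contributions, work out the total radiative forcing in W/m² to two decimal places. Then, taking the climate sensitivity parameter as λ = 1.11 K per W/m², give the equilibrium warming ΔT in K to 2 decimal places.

ΔF = 2.11 W/m²; ΔT = 2.34 K

CO₂: 5.35 × ln(569/421) = 5.35 × ln(1.35154) = 5.35 × 0.30124 = 1.6116 W/m².
N₂O: 0.120 × (√406 − √272) = 0.120 × (20.1494 − 16.4924) = 0.120 × 3.6570 = 0.4388 W/m².
HCFC-22: ΔF = 0.00021 × (284 − 1) = 0.00021 × 283 = 0.0594 W/m².
Total ΔF = 1.6116 + 0.4388 + 0.0594 = 2.1098 W/m².
ΔT = λ ΔF = 1.11 × 2.11 = 2.3421 K.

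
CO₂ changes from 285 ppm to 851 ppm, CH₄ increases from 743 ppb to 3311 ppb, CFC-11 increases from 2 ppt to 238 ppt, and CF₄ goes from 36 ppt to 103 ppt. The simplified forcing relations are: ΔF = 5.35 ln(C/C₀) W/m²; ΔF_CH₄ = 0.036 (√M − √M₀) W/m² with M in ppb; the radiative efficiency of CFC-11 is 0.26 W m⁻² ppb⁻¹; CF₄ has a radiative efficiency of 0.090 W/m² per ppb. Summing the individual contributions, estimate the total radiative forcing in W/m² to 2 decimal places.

CO₂: 5.35 × ln(851/285) = 5.35 × ln(2.98596) = 5.35 × 1.09392 = 5.8525 W/m².
CH₄: 0.036 × (√3311 − √743) = 0.036 × (57.5413 − 27.2580) = 0.036 × 30.2833 = 1.0902 W/m².
CFC-11: Δ = 238 − 2 = 236 ppt = 0.236 ppb; ΔF = 0.26 × 0.236 = 0.0614 W/m².
CF₄: Δ = 103 − 36 = 67 ppt = 0.067 ppb; ΔF = 0.090 × 0.067 = 0.0060 W/m².
Total ΔF = 5.8525 + 1.0902 + 0.0614 + 0.0060 = 7.0101 W/m².

ΔF = 7.01 W/m²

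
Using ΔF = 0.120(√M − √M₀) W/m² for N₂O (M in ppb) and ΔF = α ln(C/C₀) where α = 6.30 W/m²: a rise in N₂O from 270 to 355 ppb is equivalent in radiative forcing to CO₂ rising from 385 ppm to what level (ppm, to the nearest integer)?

N₂O forcing: 0.120 × (√355 − √270) = 0.120 × (18.8414 − 16.4317) = 0.120 × 2.4097 = 0.28916 W/m².
Set 6.30 ln(C/385) = 0.28916: ln(C/385) = 0.28916/6.30 = 0.04590, so C = 385 × e^0.04590 = 385 × 1.04697 = 403.08 ppm.

C ≈ 403 ppm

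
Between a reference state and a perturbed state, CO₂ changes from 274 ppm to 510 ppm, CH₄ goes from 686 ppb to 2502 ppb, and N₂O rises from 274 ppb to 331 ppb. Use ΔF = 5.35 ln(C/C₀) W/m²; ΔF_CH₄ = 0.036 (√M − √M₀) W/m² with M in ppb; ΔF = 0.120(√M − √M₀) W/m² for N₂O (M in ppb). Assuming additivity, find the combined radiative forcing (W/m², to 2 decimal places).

ΔF = 4.38 W/m²

CO₂: 5.35 × ln(510/274) = 5.35 × ln(1.86131) = 5.35 × 0.62128 = 3.3238 W/m².
CH₄: 0.036 × (√2502 − √686) = 0.036 × (50.0200 − 26.1916) = 0.036 × 23.8284 = 0.8578 W/m².
N₂O: 0.120 × (√331 − √274) = 0.120 × (18.1934 − 16.5529) = 0.120 × 1.6405 = 0.1969 W/m².
Total ΔF = 3.3238 + 0.8578 + 0.1969 = 4.3785 W/m².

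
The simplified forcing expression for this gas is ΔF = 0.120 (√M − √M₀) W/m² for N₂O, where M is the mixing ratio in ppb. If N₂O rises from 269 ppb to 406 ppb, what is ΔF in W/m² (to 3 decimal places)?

ΔF = 0.450 W/m²

N₂O: 0.120 × (√406 − √269) = 0.120 × (20.1494 − 16.4012) = 0.120 × 3.7482 = 0.4498 W/m².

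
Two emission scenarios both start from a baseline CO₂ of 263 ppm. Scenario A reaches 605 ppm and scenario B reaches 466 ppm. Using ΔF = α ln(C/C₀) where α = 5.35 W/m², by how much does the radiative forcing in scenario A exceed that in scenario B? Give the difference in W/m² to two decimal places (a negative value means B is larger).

ΔF_A = 5.35 ln(605/263) = 5.35 × 0.83307 = 4.4569 W/m².
ΔF_B = 5.35 ln(466/263) = 5.35 × 0.57203 = 3.0604 W/m².
Difference: 4.4569 − 3.0604 = 1.3965 W/m².

ΔF_A − ΔF_B = 1.40 W/m²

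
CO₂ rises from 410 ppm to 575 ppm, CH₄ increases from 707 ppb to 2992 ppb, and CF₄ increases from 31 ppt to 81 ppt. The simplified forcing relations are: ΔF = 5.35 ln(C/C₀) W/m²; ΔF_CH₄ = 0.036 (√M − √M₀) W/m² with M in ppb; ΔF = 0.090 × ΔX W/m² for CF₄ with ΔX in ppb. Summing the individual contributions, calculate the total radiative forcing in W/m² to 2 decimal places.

ΔF = 2.83 W/m²

CO₂: 5.35 × ln(575/410) = 5.35 × ln(1.40244) = 5.35 × 0.33821 = 1.8094 W/m².
CH₄: 0.036 × (√2992 − √707) = 0.036 × (54.6992 − 26.5895) = 0.036 × 28.1097 = 1.0119 W/m².
CF₄: Δ = 81 − 31 = 50 ppt = 0.050 ppb; ΔF = 0.090 × 0.050 = 0.0045 W/m².
Total ΔF = 1.8094 + 1.0119 + 0.0045 = 2.8258 W/m².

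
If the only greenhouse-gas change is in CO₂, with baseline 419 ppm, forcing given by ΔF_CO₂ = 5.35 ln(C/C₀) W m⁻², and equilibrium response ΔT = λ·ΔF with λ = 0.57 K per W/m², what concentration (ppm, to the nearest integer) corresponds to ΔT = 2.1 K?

Required forcing: ΔF = ΔT/λ = 2.1/0.57 = 3.6842 W/m².
Then ln(C/419) = ΔF/5.35 = 3.6842/5.35 = 0.68864.
So C = 419 × e^0.68864 = 419 × 1.99101 = 834.23 ppm.

C ≈ 834 ppm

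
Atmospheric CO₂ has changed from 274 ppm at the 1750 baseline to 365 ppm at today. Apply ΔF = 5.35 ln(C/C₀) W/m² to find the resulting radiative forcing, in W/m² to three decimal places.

CO₂: 5.35 × ln(365/274) = 5.35 × ln(1.33212) = 5.35 × 0.28677 = 1.5342 W/m².

ΔF = 1.534 W/m²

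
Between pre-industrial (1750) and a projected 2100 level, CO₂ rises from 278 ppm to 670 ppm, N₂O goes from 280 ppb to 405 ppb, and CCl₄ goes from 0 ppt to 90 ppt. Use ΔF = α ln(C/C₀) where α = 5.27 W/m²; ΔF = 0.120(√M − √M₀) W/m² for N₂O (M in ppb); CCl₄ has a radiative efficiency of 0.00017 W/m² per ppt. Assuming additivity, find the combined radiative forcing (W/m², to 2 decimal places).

ΔF = 5.06 W/m²

CO₂: 5.27 × ln(670/278) = 5.27 × ln(2.41007) = 5.27 × 0.87966 = 4.6358 W/m².
N₂O: 0.120 × (√405 − √280) = 0.120 × (20.1246 − 16.7332) = 0.120 × 3.3914 = 0.4070 W/m².
CCl₄: ΔF = 0.00017 × (90 − 0) = 0.00017 × 90 = 0.0153 W/m².
Total ΔF = 4.6358 + 0.4070 + 0.0153 = 5.0581 W/m².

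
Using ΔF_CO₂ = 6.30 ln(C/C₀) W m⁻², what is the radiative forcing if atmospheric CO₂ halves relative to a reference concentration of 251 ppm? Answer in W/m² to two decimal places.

Because the forcing depends only on the ratio C/C₀, the initial concentration does not enter.
ΔF = 6.30 × ln(0.5) = 6.30 × -0.69315 = -4.3668 W/m².

ΔF = -4.37 W/m²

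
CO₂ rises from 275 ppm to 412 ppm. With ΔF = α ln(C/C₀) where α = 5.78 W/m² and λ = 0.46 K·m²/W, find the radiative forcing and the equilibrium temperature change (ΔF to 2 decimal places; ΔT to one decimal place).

CO₂: 5.78 × ln(412/275) = 5.78 × ln(1.49818) = 5.78 × 0.40425 = 2.3366 W/m².
ΔT = λ ΔF = 0.46 × 2.34 = 1.0764 K.

ΔF = 2.34 W/m²; ΔT = 1.1 K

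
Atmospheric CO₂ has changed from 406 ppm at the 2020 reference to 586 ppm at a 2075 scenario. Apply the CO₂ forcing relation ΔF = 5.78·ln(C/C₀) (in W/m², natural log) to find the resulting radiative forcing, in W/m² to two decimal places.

CO₂: 5.78 × ln(586/406) = 5.78 × ln(1.44335) = 5.78 × 0.36697 = 2.1211 W/m².

ΔF = 2.12 W/m²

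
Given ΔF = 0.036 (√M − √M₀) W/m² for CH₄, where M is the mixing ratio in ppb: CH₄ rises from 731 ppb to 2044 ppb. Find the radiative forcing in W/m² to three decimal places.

CH₄: 0.036 × (√2044 − √731) = 0.036 × (45.2106 − 27.0370) = 0.036 × 18.1736 = 0.6542 W/m².

ΔF = 0.654 W/m²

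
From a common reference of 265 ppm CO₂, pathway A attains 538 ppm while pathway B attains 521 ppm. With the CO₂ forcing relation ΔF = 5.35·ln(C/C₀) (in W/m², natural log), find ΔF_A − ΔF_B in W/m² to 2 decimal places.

ΔF_A = 5.35 ln(538/265) = 5.35 × 0.70813 = 3.7885 W/m².
ΔF_B = 5.35 ln(521/265) = 5.35 × 0.67602 = 3.6167 W/m².
Difference: 3.7885 − 3.6167 = 0.1718 W/m².

ΔF_A − ΔF_B = 0.17 W/m²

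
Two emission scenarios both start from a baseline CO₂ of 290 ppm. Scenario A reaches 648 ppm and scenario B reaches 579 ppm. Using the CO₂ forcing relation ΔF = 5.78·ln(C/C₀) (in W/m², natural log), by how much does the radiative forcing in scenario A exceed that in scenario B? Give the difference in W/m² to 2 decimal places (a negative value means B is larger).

ΔF_A = 5.78 ln(648/290) = 5.78 × 0.80401 = 4.6472 W/m².
ΔF_B = 5.78 ln(579/290) = 5.78 × 0.69142 = 3.9964 W/m².
Difference: 4.6472 − 3.9964 = 0.6508 W/m².

ΔF_A − ΔF_B = 0.65 W/m²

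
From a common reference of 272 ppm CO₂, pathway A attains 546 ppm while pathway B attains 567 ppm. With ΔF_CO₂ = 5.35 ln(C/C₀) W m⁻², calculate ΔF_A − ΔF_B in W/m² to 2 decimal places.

ΔF_A − ΔF_B = -0.20 W/m²

ΔF_A = 5.35 ln(546/272) = 5.35 × 0.69682 = 3.7280 W/m².
ΔF_B = 5.35 ln(567/272) = 5.35 × 0.73456 = 3.9299 W/m².
Difference: 3.7280 − 3.9299 = -0.2019 W/m².
(Equivalently, ΔF_A − ΔF_B = 5.35 ln(546/567) = 5.35 × -0.03774 = -0.2019 W/m².)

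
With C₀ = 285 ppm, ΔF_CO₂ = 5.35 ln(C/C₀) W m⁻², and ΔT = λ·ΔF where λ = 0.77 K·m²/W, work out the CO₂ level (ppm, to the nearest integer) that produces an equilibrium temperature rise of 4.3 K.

C ≈ 809 ppm

Required forcing: ΔF = ΔT/λ = 4.3/0.77 = 5.5844 W/m².
Then ln(C/285) = ΔF/5.35 = 5.5844/5.35 = 1.04381.
So C = 285 × e^1.04381 = 285 × 2.84002 = 809.41 ppm.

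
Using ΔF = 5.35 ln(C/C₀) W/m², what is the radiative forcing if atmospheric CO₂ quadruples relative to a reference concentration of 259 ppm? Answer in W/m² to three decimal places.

ΔF = 7.417 W/m²

Because the forcing depends only on the ratio C/C₀, the initial concentration does not enter.
ΔF = 5.35 × ln(4) = 5.35 × 1.38629 = 7.4167 W/m².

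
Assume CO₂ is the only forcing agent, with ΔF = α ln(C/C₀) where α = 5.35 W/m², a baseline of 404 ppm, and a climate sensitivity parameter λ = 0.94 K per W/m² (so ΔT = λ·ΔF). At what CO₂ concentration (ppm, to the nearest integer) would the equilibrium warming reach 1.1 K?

C ≈ 503 ppm

Required forcing: ΔF = ΔT/λ = 1.1/0.94 = 1.1702 W/m².
Then ln(C/404) = ΔF/5.35 = 1.1702/5.35 = 0.21873.
So C = 404 × e^0.21873 = 404 × 1.24450 = 502.78 ppm.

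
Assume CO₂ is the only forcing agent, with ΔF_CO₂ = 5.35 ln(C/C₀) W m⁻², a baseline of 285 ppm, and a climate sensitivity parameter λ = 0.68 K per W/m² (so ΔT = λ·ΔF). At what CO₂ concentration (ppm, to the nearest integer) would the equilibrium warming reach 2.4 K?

C ≈ 551 ppm

Required forcing: ΔF = ΔT/λ = 2.4/0.68 = 3.5294 W/m².
Then ln(C/285) = ΔF/5.35 = 3.5294/5.35 = 0.65970.
So C = 285 × e^0.65970 = 285 × 1.93421 = 551.25 ppm.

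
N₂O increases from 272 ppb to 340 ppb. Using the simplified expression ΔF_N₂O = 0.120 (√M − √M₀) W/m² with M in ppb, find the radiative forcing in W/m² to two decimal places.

ΔF = 0.23 W/m²

N₂O: 0.120 × (√340 − √272) = 0.120 × (18.4391 − 16.4924) = 0.120 × 1.9467 = 0.2336 W/m².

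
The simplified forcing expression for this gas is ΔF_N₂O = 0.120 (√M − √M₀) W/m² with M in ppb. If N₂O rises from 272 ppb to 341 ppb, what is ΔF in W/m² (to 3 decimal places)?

N₂O: 0.120 × (√341 − √272) = 0.120 × (18.4662 − 16.4924) = 0.120 × 1.9738 = 0.2369 W/m².

ΔF = 0.237 W/m²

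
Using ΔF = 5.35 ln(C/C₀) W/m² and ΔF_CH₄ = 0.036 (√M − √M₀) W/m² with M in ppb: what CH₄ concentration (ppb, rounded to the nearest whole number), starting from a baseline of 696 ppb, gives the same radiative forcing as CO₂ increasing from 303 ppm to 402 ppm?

M ≈ 4678 ppb

CO₂ forcing: 5.35 × ln(402/303) = 5.35 × 0.282719 = 1.51255 W/m².
Set 0.036(√M − √696) = 1.51255: √M = 1.51255/0.036 + √696 = 42.0153 + 26.3818 = 68.3971.
M = (68.3971)² = 4678.16 ppb.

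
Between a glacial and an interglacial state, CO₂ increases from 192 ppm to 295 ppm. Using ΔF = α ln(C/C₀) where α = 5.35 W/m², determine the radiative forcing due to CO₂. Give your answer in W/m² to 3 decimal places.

CO₂ absorption bands are partially saturated, so forcing scales with the logarithm of the concentration ratio.
CO₂: 5.35 × ln(295/192) = 5.35 × ln(1.53646) = 5.35 × 0.42948 = 2.2977 W/m².

ΔF = 2.298 W/m²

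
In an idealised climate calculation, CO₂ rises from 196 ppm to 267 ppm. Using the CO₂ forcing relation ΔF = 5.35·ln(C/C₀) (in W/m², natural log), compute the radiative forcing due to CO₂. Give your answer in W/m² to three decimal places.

CO₂ absorption bands are partially saturated, so forcing scales with the logarithm of the concentration ratio.
CO₂: 5.35 × ln(267/196) = 5.35 × ln(1.36224) = 5.35 × 0.30913 = 1.6538 W/m².

ΔF = 1.654 W/m²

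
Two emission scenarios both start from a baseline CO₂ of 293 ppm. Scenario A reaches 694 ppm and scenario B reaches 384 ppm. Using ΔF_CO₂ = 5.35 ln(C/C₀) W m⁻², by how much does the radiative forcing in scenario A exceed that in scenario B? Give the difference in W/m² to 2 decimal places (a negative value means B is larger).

ΔF_A = 5.35 ln(694/293) = 5.35 × 0.86230 = 4.6133 W/m².
ΔF_B = 5.35 ln(384/293) = 5.35 × 0.27047 = 1.4470 W/m².
Difference: 4.6133 − 1.4470 = 3.1663 W/m².

ΔF_A − ΔF_B = 3.17 W/m²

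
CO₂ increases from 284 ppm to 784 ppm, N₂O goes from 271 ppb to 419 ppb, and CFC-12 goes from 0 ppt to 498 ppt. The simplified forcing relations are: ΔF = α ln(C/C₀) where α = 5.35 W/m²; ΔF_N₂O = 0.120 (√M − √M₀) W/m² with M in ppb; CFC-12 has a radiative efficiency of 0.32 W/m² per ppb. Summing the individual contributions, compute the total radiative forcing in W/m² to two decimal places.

CO₂: 5.35 × ln(784/284) = 5.35 × ln(2.76056) = 5.35 × 1.01543 = 5.4326 W/m².
N₂O: 0.120 × (√419 − √271) = 0.120 × (20.4695 − 16.4621) = 0.120 × 4.0074 = 0.4809 W/m².
CFC-12: Δ = 498 − 0 = 498 ppt = 0.498 ppb; ΔF = 0.32 × 0.498 = 0.1594 W/m².
Total ΔF = 5.4326 + 0.4809 + 0.1594 = 6.0729 W/m².

ΔF = 6.07 W/m²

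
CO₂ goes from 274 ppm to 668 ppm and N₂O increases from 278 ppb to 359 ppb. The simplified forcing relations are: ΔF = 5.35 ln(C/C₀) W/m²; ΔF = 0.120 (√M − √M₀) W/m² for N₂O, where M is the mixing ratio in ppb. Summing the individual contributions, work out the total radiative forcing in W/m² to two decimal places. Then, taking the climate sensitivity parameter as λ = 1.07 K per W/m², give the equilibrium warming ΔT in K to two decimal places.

ΔF = 5.04 W/m²; ΔT = 5.39 K

CO₂: 5.35 × ln(668/274) = 5.35 × ln(2.43796) = 5.35 × 0.89116 = 4.7677 W/m².
N₂O: 0.120 × (√359 − √278) = 0.120 × (18.9473 − 16.6733) = 0.120 × 2.2740 = 0.2729 W/m².
Total ΔF = 4.7677 + 0.2729 = 5.0406 W/m².
ΔT = λ ΔF = 1.07 × 5.04 = 5.3928 K.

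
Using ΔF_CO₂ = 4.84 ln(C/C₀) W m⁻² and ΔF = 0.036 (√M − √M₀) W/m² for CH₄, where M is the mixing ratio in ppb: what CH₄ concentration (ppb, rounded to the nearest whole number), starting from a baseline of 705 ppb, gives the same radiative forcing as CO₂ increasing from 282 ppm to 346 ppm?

CO₂ forcing: 4.84 × ln(346/282) = 4.84 × 0.204532 = 0.98993 W/m².
Set 0.036(√M − √705) = 0.98993: √M = 0.98993/0.036 + √705 = 27.4981 + 26.5518 = 54.0499.
M = (54.0499)² = 2921.39 ppb.

M ≈ 2921 ppb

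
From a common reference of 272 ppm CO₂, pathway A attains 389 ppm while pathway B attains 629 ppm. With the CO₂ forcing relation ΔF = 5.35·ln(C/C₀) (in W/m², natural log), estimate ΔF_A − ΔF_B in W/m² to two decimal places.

ΔF_A − ΔF_B = -2.57 W/m²

ΔF_A = 5.35 ln(389/272) = 5.35 × 0.35778 = 1.9141 W/m².
ΔF_B = 5.35 ln(629/272) = 5.35 × 0.83833 = 4.4851 W/m².
Difference: 1.9141 − 4.4851 = -2.5710 W/m².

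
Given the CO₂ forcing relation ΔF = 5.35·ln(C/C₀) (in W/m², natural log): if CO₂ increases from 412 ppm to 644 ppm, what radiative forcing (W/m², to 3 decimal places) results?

CO₂ absorption bands are partially saturated, so forcing scales with the logarithm of the concentration ratio.
CO₂: 5.35 × ln(644/412) = 5.35 × ln(1.56311) = 5.35 × 0.44668 = 2.3897 W/m².

ΔF = 2.390 W/m²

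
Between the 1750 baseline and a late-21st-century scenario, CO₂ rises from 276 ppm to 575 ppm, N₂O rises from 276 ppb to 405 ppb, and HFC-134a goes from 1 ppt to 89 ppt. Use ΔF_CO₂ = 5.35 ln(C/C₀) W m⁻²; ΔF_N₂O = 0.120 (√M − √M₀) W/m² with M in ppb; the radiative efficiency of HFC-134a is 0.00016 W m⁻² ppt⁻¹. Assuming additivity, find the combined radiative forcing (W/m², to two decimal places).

ΔF = 4.36 W/m²

CO₂: 5.35 × ln(575/276) = 5.35 × ln(2.08333) = 5.35 × 0.73397 = 3.9267 W/m².
N₂O: 0.120 × (√405 − √276) = 0.120 × (20.1246 − 16.6132) = 0.120 × 3.5114 = 0.4214 W/m².
HFC-134a: ΔF = 0.00016 × (89 − 1) = 0.00016 × 88 = 0.0141 W/m².
Total ΔF = 3.9267 + 0.4214 + 0.0141 = 4.3622 W/m².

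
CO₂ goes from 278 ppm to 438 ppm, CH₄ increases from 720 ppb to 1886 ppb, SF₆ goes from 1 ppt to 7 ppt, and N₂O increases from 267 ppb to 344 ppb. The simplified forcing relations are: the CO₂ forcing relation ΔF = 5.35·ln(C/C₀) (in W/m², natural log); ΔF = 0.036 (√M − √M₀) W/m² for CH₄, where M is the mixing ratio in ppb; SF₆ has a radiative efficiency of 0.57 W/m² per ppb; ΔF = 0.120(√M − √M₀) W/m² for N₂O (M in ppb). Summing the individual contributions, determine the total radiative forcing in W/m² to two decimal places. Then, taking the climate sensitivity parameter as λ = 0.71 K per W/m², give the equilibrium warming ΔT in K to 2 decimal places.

ΔF = 3.30 W/m²; ΔT = 2.34 K

CO₂: 5.35 × ln(438/278) = 5.35 × ln(1.57554) = 5.35 × 0.45460 = 2.4321 W/m².
CH₄: 0.036 × (√1886 − √720) = 0.036 × (43.4281 − 26.8328) = 0.036 × 16.5953 = 0.5974 W/m².
SF₆: Δ = 7 − 1 = 6 ppt = 0.006 ppb; ΔF = 0.57 × 0.006 = 0.0034 W/m².
N₂O: 0.120 × (√344 − √267) = 0.120 × (18.5472 − 16.3401) = 0.120 × 2.2071 = 0.2649 W/m².
Total ΔF = 2.4321 + 0.5974 + 0.0034 + 0.2649 = 3.2978 W/m².
ΔT = λ ΔF = 0.71 × 3.30 = 2.3430 K.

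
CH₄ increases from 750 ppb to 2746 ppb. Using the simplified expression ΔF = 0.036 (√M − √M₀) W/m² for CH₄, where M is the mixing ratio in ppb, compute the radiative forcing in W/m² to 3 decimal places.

CH₄: 0.036 × (√2746 − √750) = 0.036 × (52.4023 − 27.3861) = 0.036 × 25.0162 = 0.9006 W/m².

ΔF = 0.901 W/m²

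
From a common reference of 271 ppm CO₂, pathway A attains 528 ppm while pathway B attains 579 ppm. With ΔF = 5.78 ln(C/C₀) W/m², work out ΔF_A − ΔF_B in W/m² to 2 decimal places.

ΔF_A = 5.78 ln(528/271) = 5.78 × 0.66698 = 3.8551 W/m².
ΔF_B = 5.78 ln(579/271) = 5.78 × 0.75918 = 4.3881 W/m².
Difference: 3.8551 − 4.3881 = -0.5330 W/m².
(Equivalently, ΔF_A − ΔF_B = 5.78 ln(528/579) = 5.78 × -0.09221 = -0.5330 W/m².)

ΔF_A − ΔF_B = -0.53 W/m²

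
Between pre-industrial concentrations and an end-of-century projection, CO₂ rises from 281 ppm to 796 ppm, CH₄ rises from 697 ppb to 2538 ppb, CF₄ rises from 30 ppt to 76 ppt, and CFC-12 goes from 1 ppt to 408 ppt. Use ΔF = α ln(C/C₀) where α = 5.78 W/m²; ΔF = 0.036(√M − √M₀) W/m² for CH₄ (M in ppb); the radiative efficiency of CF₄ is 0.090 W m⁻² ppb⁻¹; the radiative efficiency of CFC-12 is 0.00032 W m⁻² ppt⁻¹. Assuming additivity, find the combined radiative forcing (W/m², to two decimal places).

ΔF = 7.02 W/m²

CO₂: 5.78 × ln(796/281) = 5.78 × ln(2.83274) = 5.78 × 1.04124 = 6.0184 W/m².
CH₄: 0.036 × (√2538 − √697) = 0.036 × (50.3786 − 26.4008) = 0.036 × 23.9778 = 0.8632 W/m².
CF₄: Δ = 76 − 30 = 46 ppt = 0.046 ppb; ΔF = 0.090 × 0.046 = 0.0041 W/m².
CFC-12: ΔF = 0.00032 × (408 − 1) = 0.00032 × 407 = 0.1302 W/m².
Total ΔF = 6.0184 + 0.8632 + 0.0041 + 0.1302 = 7.0159 W/m².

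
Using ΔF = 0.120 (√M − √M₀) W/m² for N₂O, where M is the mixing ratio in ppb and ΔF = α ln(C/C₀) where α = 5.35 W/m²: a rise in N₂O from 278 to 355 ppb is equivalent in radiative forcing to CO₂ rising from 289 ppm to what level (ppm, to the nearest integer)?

N₂O forcing: 0.120 × (√355 − √278) = 0.120 × (18.8414 − 16.6733) = 0.120 × 2.1681 = 0.26017 W/m².
Set 5.35 ln(C/289) = 0.26017: ln(C/289) = 0.26017/5.35 = 0.04863, so C = 289 × e^0.04863 = 289 × 1.04983 = 303.40 ppm.

C ≈ 303 ppm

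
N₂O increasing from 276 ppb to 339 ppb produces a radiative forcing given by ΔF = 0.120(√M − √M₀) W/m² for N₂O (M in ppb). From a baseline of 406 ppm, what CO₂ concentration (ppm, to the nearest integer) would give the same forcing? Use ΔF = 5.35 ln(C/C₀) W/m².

C ≈ 423 ppm

N₂O forcing: 0.120 × (√339 − √276) = 0.120 × (18.4120 − 16.6132) = 0.120 × 1.7988 = 0.21586 W/m².
Set 5.35 ln(C/406) = 0.21586: ln(C/406) = 0.21586/5.35 = 0.04035, so C = 406 × e^0.04035 = 406 × 1.04118 = 422.72 ppm.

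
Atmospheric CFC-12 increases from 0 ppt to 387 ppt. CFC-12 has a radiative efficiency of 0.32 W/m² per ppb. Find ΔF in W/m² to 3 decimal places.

ΔF = 0.124 W/m²

CFC-12: Δ = 387 − 0 = 387 ppt = 0.387 ppb; ΔF = 0.32 × 0.387 = 0.1238 W/m².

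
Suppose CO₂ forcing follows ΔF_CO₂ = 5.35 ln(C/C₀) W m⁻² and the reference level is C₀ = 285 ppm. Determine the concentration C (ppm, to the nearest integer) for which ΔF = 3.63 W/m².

C ≈ 562 ppm

Set 5.35 ln(C/285) = 3.63, so ln(C/285) = 3.63/5.35 = 0.67850.
Then C/285 = e^0.67850 = 1.97092, giving C = 285 × 1.97092 = 561.71 ppm.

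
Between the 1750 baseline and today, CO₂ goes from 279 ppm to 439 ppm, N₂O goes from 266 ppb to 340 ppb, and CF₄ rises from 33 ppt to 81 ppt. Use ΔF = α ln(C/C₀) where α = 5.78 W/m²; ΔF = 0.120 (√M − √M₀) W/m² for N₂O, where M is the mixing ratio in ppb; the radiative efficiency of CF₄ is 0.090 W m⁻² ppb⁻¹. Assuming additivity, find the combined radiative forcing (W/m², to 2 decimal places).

CO₂: 5.78 × ln(439/279) = 5.78 × ln(1.57348) = 5.78 × 0.45329 = 2.6200 W/m².
N₂O: 0.120 × (√340 − √266) = 0.120 × (18.4391 − 16.3095) = 0.120 × 2.1296 = 0.2556 W/m².
CF₄: Δ = 81 − 33 = 48 ppt = 0.048 ppb; ΔF = 0.090 × 0.048 = 0.0043 W/m².
Total ΔF = 2.6200 + 0.2556 + 0.0043 = 2.8799 W/m².

ΔF = 2.88 W/m²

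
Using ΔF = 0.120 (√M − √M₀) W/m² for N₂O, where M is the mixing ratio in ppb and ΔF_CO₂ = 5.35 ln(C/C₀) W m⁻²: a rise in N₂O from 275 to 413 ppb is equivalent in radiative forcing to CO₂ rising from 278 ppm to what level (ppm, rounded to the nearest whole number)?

N₂O forcing: 0.120 × (√413 − √275) = 0.120 × (20.3224 − 16.5831) = 0.120 × 3.7393 = 0.44872 W/m².
Set 5.35 ln(C/278) = 0.44872: ln(C/278) = 0.44872/5.35 = 0.08387, so C = 278 × e^0.08387 = 278 × 1.08749 = 302.32 ppm.

C ≈ 302 ppm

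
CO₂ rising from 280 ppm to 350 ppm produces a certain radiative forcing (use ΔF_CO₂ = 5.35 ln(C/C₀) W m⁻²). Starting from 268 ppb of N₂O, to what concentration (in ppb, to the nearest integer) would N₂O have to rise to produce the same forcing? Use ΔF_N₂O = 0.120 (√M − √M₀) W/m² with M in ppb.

CO₂ forcing: 5.35 × ln(350/280) = 5.35 × 0.223144 = 1.19382 W/m².
Set 0.120(√M − √268) = 1.19382: √M = 1.19382/0.120 + √268 = 9.9485 + 16.3707 = 26.3192.
M = (26.3192)² = 692.70 ppb.

M ≈ 693 ppb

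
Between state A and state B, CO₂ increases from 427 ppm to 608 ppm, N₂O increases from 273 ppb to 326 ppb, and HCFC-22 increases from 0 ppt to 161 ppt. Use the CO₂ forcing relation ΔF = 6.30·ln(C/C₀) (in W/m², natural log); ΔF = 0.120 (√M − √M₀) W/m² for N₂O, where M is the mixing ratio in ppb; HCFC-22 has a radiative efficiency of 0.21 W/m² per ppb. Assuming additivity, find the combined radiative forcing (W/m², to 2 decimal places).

ΔF = 2.44 W/m²

CO₂: 6.30 × ln(608/427) = 6.30 × ln(1.42389) = 6.30 × 0.35339 = 2.2264 W/m².
N₂O: 0.120 × (√326 − √273) = 0.120 × (18.0555 − 16.5227) = 0.120 × 1.5328 = 0.1839 W/m².
HCFC-22: Δ = 161 − 0 = 161 ppt = 0.161 ppb; ΔF = 0.21 × 0.161 = 0.0338 W/m².
Total ΔF = 2.2264 + 0.1839 + 0.0338 = 2.4441 W/m².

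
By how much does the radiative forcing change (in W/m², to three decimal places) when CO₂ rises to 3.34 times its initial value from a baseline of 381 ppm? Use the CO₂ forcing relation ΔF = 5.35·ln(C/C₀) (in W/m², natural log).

ΔF = 6.452 W/m²

Because the forcing depends only on the ratio C/C₀, the initial concentration does not enter.
ΔF = 5.35 × ln(3.34) = 5.35 × 1.20597 = 6.4519 W/m².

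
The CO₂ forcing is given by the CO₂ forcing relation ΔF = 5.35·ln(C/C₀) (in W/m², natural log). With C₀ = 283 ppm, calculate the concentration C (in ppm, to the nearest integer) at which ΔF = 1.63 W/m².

Set 5.35 ln(C/283) = 1.63, so ln(C/283) = 1.63/5.35 = 0.30467.
Then C/283 = e^0.30467 = 1.35618, giving C = 283 × 1.35618 = 383.80 ppm.

C ≈ 384 ppm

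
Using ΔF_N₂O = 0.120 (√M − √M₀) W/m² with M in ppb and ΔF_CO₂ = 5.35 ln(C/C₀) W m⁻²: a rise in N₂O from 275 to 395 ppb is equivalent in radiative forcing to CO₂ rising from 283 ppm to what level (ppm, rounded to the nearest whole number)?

N₂O forcing: 0.120 × (√395 − √275) = 0.120 × (19.8746 − 16.5831) = 0.120 × 3.2915 = 0.39498 W/m².
Set 5.35 ln(C/283) = 0.39498: ln(C/283) = 0.39498/5.35 = 0.07383, so C = 283 × e^0.07383 = 283 × 1.07662 = 304.68 ppm.

C ≈ 305 ppm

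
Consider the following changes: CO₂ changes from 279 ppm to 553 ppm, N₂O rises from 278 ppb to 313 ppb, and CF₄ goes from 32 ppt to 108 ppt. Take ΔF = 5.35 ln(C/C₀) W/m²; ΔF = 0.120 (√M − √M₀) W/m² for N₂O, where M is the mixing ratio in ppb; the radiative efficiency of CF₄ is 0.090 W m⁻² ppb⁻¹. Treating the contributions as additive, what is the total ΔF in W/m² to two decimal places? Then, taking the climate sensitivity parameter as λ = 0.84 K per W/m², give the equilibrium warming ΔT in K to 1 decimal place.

CO₂: 5.35 × ln(553/279) = 5.35 × ln(1.98208) = 5.35 × 0.68415 = 3.6602 W/m².
N₂O: 0.120 × (√313 − √278) = 0.120 × (17.6918 − 16.6733) = 0.120 × 1.0185 = 0.1222 W/m².
CF₄: Δ = 108 − 32 = 76 ppt = 0.076 ppb; ΔF = 0.090 × 0.076 = 0.0068 W/m².
Total ΔF = 3.6602 + 0.1222 + 0.0068 = 3.7892 W/m².
ΔT = λ ΔF = 0.84 × 3.79 = 3.1836 K.

ΔF = 3.79 W/m²; ΔT = 3.2 K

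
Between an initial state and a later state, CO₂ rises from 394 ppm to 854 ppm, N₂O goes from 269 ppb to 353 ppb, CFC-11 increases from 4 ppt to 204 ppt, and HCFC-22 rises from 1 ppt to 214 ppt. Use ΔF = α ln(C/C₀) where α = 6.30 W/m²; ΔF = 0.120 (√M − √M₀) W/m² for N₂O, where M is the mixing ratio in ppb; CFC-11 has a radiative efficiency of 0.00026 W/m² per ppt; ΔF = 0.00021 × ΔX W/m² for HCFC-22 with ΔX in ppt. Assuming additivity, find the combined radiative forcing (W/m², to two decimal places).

ΔF = 5.26 W/m²

CO₂: 6.30 × ln(854/394) = 6.30 × ln(2.16751) = 6.30 × 0.77358 = 4.8736 W/m².
N₂O: 0.120 × (√353 − √269) = 0.120 × (18.7883 − 16.4012) = 0.120 × 2.3871 = 0.2865 W/m².
CFC-11: ΔF = 0.00026 × (204 − 4) = 0.00026 × 200 = 0.0520 W/m².
HCFC-22: ΔF = 0.00021 × (214 − 1) = 0.00021 × 213 = 0.0447 W/m².
Total ΔF = 4.8736 + 0.2865 + 0.0520 + 0.0447 = 5.2568 W/m².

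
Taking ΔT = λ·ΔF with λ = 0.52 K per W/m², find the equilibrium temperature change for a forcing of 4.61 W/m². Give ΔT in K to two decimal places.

ΔT = λ ΔF = 0.52 × 4.61 = 2.3972 K.

ΔT = 2.40 K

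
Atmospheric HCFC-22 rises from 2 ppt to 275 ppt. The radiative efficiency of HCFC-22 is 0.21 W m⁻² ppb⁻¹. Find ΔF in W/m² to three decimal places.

HCFC-22: Δ = 275 − 2 = 273 ppt = 0.273 ppb; ΔF = 0.21 × 0.273 = 0.0573 W/m².

ΔF = 0.057 W/m²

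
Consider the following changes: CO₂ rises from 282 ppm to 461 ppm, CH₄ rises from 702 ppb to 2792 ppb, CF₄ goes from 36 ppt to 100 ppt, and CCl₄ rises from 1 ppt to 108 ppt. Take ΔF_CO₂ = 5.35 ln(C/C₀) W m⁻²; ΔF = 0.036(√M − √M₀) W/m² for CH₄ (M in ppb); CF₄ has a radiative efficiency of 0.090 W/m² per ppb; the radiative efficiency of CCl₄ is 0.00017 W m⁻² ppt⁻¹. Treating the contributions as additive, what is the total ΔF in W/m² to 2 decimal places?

ΔF = 3.60 W/m²

CO₂: 5.35 × ln(461/282) = 5.35 × ln(1.63475) = 5.35 × 0.49149 = 2.6295 W/m².
CH₄: 0.036 × (√2792 − √702) = 0.036 × (52.8394 − 26.4953) = 0.036 × 26.3441 = 0.9484 W/m².
CF₄: Δ = 100 − 36 = 64 ppt = 0.064 ppb; ΔF = 0.090 × 0.064 = 0.0058 W/m².
CCl₄: ΔF = 0.00017 × (108 − 1) = 0.00017 × 107 = 0.0182 W/m².
Total ΔF = 2.6295 + 0.9484 + 0.0058 + 0.0182 = 3.6019 W/m².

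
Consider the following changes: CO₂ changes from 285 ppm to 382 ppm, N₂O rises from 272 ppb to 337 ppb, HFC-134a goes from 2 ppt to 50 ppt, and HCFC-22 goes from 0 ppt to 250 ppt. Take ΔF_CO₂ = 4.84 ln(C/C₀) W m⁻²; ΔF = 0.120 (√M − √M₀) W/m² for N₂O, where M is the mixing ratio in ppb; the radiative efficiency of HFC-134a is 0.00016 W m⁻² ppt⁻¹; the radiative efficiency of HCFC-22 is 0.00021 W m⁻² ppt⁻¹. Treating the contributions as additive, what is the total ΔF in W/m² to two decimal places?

CO₂: 4.84 × ln(382/285) = 4.84 × ln(1.34035) = 4.84 × 0.29293 = 1.4178 W/m².
N₂O: 0.120 × (√337 − √272) = 0.120 × (18.3576 − 16.4924) = 0.120 × 1.8652 = 0.2238 W/m².
HFC-134a: ΔF = 0.00016 × (50 − 2) = 0.00016 × 48 = 0.0077 W/m².
HCFC-22: ΔF = 0.00021 × (250 − 0) = 0.00021 × 250 = 0.0525 W/m².
Total ΔF = 1.4178 + 0.2238 + 0.0077 + 0.0525 = 1.7018 W/m².

ΔF = 1.70 W/m²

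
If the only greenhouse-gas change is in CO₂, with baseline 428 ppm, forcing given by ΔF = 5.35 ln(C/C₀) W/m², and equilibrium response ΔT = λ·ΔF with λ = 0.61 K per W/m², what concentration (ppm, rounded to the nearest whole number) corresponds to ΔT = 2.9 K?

C ≈ 1041 ppm

Required forcing: ΔF = ΔT/λ = 2.9/0.61 = 4.7541 W/m².
Then ln(C/428) = ΔF/5.35 = 4.7541/5.35 = 0.88862.
So C = 428 × e^0.88862 = 428 × 2.43177 = 1040.80 ppm.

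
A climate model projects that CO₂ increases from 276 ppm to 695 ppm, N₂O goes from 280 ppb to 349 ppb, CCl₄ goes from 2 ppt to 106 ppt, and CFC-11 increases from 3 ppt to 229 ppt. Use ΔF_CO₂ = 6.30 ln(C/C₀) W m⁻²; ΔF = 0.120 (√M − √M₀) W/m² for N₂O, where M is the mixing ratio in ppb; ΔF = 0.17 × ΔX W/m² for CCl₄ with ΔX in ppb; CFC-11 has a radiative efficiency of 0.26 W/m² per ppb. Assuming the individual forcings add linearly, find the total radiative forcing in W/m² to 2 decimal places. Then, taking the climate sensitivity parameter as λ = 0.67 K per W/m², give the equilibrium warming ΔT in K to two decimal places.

ΔF = 6.13 W/m²; ΔT = 4.11 K

CO₂: 6.30 × ln(695/276) = 6.30 × ln(2.51812) = 6.30 × 0.92351 = 5.8181 W/m².
N₂O: 0.120 × (√349 − √280) = 0.120 × (18.6815 − 16.7332) = 0.120 × 1.9483 = 0.2338 W/m².
CCl₄: Δ = 106 − 2 = 104 ppt = 0.104 ppb; ΔF = 0.17 × 0.104 = 0.0177 W/m².
CFC-11: Δ = 229 − 3 = 226 ppt = 0.226 ppb; ΔF = 0.26 × 0.226 = 0.0588 W/m².
Total ΔF = 5.8181 + 0.2338 + 0.0177 + 0.0588 = 6.1284 W/m².
ΔT = λ ΔF = 0.67 × 6.13 = 4.1071 K.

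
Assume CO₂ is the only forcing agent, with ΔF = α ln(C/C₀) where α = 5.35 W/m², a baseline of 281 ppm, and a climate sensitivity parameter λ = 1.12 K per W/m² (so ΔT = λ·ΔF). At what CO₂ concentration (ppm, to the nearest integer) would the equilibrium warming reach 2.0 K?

Required forcing: ΔF = ΔT/λ = 2.0/1.12 = 1.7857 W/m².
Then ln(C/281) = ΔF/5.35 = 1.7857/5.35 = 0.33378.
So C = 281 × e^0.33378 = 281 × 1.39624 = 392.34 ppm.

C ≈ 392 ppm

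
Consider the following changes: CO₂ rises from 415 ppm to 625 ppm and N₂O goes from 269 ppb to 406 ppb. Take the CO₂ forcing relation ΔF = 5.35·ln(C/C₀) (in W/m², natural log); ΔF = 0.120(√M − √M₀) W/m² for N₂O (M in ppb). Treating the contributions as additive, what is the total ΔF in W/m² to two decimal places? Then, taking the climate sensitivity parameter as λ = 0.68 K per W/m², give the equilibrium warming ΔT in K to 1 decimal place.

CO₂: 5.35 × ln(625/415) = 5.35 × ln(1.50602) = 5.35 × 0.40947 = 2.1907 W/m².
N₂O: 0.120 × (√406 − √269) = 0.120 × (20.1494 − 16.4012) = 0.120 × 3.7482 = 0.4498 W/m².
Total ΔF = 2.1907 + 0.4498 = 2.6405 W/m².
ΔT = λ ΔF = 0.68 × 2.64 = 1.7952 K.

ΔF = 2.64 W/m²; ΔT = 1.8 K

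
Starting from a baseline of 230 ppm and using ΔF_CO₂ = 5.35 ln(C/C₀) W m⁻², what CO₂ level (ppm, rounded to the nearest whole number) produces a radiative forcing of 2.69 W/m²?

Set 5.35 ln(C/230) = 2.69, so ln(C/230) = 2.69/5.35 = 0.50280.
Then C/230 = e^0.50280 = 1.65334, giving C = 230 × 1.65334 = 380.27 ppm.

C ≈ 380 ppm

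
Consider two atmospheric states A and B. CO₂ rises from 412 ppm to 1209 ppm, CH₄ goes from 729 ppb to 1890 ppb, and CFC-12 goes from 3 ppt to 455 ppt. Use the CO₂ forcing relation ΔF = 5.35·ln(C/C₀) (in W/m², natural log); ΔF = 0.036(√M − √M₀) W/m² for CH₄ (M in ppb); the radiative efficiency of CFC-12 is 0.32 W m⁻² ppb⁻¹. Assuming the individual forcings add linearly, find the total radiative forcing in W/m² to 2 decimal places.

ΔF = 6.50 W/m²

CO₂: 5.35 × ln(1209/412) = 5.35 × ln(2.93447) = 5.35 × 1.07653 = 5.7594 W/m².
CH₄: 0.036 × (√1890 − √729) = 0.036 × (43.4741 − 27.0000) = 0.036 × 16.4741 = 0.5931 W/m².
CFC-12: Δ = 455 − 3 = 452 ppt = 0.452 ppb; ΔF = 0.32 × 0.452 = 0.1446 W/m².
Total ΔF = 5.7594 + 0.5931 + 0.1446 = 6.4971 W/m².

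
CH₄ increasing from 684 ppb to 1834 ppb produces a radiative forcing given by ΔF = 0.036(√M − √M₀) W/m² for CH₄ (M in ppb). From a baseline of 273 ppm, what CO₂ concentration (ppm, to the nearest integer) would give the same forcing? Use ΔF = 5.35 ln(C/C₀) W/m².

CH₄ forcing: 0.036 × (√1834 − √684) = 0.036 × (42.8252 − 26.1534) = 0.036 × 16.6718 = 0.60018 W/m².
Set 5.35 ln(C/273) = 0.60018: ln(C/273) = 0.60018/5.35 = 0.11218, so C = 273 × e^0.11218 = 273 × 1.11871 = 305.41 ppm.

C ≈ 305 ppm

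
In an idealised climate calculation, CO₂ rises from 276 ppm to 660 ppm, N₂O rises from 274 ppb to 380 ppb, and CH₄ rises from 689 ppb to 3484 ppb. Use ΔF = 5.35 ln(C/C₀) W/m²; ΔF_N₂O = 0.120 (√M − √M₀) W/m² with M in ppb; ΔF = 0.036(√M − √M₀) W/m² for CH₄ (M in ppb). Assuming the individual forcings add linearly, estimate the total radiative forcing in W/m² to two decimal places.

ΔF = 6.20 W/m²

CO₂: 5.35 × ln(660/276) = 5.35 × ln(2.39130) = 5.35 × 0.87184 = 4.6643 W/m².
N₂O: 0.120 × (√380 − √274) = 0.120 × (19.4936 − 16.5529) = 0.120 × 2.9407 = 0.3529 W/m².
CH₄: 0.036 × (√3484 − √689) = 0.036 × (59.0254 − 26.2488) = 0.036 × 32.7766 = 1.1800 W/m².
Total ΔF = 4.6643 + 0.3529 + 1.1800 = 6.1972 W/m².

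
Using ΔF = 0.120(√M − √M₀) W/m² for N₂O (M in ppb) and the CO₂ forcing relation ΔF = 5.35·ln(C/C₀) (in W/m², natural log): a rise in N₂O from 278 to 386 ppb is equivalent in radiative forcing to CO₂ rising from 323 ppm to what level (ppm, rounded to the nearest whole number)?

N₂O forcing: 0.120 × (√386 − √278) = 0.120 × (19.6469 − 16.6733) = 0.120 × 2.9736 = 0.35683 W/m².
Set 5.35 ln(C/323) = 0.35683: ln(C/323) = 0.35683/5.35 = 0.06670, so C = 323 × e^0.06670 = 323 × 1.06897 = 345.28 ppm.

C ≈ 345 ppm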